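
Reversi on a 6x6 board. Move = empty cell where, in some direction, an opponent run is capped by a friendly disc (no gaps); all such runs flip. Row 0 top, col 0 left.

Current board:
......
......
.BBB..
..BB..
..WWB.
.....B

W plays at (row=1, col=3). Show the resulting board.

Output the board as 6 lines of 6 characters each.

Answer: ......
...W..
.BBW..
..BW..
..WWB.
.....B

Derivation:
Place W at (1,3); scan 8 dirs for brackets.
Dir NW: first cell '.' (not opp) -> no flip
Dir N: first cell '.' (not opp) -> no flip
Dir NE: first cell '.' (not opp) -> no flip
Dir W: first cell '.' (not opp) -> no flip
Dir E: first cell '.' (not opp) -> no flip
Dir SW: opp run (2,2), next='.' -> no flip
Dir S: opp run (2,3) (3,3) capped by W -> flip
Dir SE: first cell '.' (not opp) -> no flip
All flips: (2,3) (3,3)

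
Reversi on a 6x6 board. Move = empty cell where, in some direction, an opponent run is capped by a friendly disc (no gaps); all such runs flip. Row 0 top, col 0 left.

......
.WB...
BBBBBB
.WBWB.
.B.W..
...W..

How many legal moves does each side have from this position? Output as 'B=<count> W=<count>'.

Answer: B=10 W=5

Derivation:
-- B to move --
(0,0): flips 1 -> legal
(0,1): flips 1 -> legal
(0,2): flips 1 -> legal
(1,0): flips 1 -> legal
(3,0): flips 1 -> legal
(4,0): flips 1 -> legal
(4,2): flips 2 -> legal
(4,4): flips 1 -> legal
(5,2): flips 1 -> legal
(5,4): flips 1 -> legal
B mobility = 10
-- W to move --
(0,1): no bracket -> illegal
(0,2): no bracket -> illegal
(0,3): no bracket -> illegal
(1,0): flips 2 -> legal
(1,3): flips 3 -> legal
(1,4): no bracket -> illegal
(1,5): flips 1 -> legal
(3,0): no bracket -> illegal
(3,5): flips 1 -> legal
(4,0): no bracket -> illegal
(4,2): no bracket -> illegal
(4,4): no bracket -> illegal
(4,5): no bracket -> illegal
(5,0): no bracket -> illegal
(5,1): flips 1 -> legal
(5,2): no bracket -> illegal
W mobility = 5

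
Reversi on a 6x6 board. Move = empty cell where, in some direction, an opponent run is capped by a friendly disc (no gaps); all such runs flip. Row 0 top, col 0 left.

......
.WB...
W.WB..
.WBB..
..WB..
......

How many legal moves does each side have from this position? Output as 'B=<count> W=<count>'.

-- B to move --
(0,0): flips 2 -> legal
(0,1): no bracket -> illegal
(0,2): no bracket -> illegal
(1,0): flips 1 -> legal
(1,3): no bracket -> illegal
(2,1): flips 1 -> legal
(3,0): flips 1 -> legal
(4,0): no bracket -> illegal
(4,1): flips 1 -> legal
(5,1): flips 1 -> legal
(5,2): flips 1 -> legal
(5,3): no bracket -> illegal
B mobility = 7
-- W to move --
(0,1): no bracket -> illegal
(0,2): flips 1 -> legal
(0,3): no bracket -> illegal
(1,3): flips 1 -> legal
(1,4): no bracket -> illegal
(2,1): no bracket -> illegal
(2,4): flips 2 -> legal
(3,4): flips 2 -> legal
(4,1): no bracket -> illegal
(4,4): flips 2 -> legal
(5,2): no bracket -> illegal
(5,3): no bracket -> illegal
(5,4): no bracket -> illegal
W mobility = 5

Answer: B=7 W=5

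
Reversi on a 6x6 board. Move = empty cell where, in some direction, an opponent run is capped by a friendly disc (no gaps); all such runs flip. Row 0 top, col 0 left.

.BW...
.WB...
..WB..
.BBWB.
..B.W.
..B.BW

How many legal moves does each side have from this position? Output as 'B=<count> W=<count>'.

Answer: B=6 W=8

Derivation:
-- B to move --
(0,0): no bracket -> illegal
(0,3): flips 1 -> legal
(1,0): flips 1 -> legal
(1,3): flips 1 -> legal
(2,0): no bracket -> illegal
(2,1): flips 2 -> legal
(2,4): flips 1 -> legal
(3,5): no bracket -> illegal
(4,3): flips 1 -> legal
(4,5): no bracket -> illegal
(5,3): no bracket -> illegal
B mobility = 6
-- W to move --
(0,0): flips 1 -> legal
(0,3): no bracket -> illegal
(1,0): no bracket -> illegal
(1,3): flips 2 -> legal
(1,4): no bracket -> illegal
(2,0): no bracket -> illegal
(2,1): no bracket -> illegal
(2,4): flips 2 -> legal
(2,5): no bracket -> illegal
(3,0): flips 2 -> legal
(3,5): flips 1 -> legal
(4,0): flips 1 -> legal
(4,1): no bracket -> illegal
(4,3): no bracket -> illegal
(4,5): no bracket -> illegal
(5,1): flips 1 -> legal
(5,3): flips 1 -> legal
W mobility = 8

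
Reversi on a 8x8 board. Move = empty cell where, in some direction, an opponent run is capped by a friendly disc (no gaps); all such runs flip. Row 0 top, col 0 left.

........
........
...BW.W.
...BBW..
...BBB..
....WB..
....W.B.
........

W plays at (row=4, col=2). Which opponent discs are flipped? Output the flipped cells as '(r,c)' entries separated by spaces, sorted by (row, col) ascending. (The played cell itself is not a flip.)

Answer: (3,3)

Derivation:
Dir NW: first cell '.' (not opp) -> no flip
Dir N: first cell '.' (not opp) -> no flip
Dir NE: opp run (3,3) capped by W -> flip
Dir W: first cell '.' (not opp) -> no flip
Dir E: opp run (4,3) (4,4) (4,5), next='.' -> no flip
Dir SW: first cell '.' (not opp) -> no flip
Dir S: first cell '.' (not opp) -> no flip
Dir SE: first cell '.' (not opp) -> no flip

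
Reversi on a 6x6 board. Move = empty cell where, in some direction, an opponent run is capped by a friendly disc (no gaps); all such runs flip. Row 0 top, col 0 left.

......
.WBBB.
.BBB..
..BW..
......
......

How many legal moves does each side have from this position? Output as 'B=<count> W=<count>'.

-- B to move --
(0,0): flips 1 -> legal
(0,1): flips 1 -> legal
(0,2): no bracket -> illegal
(1,0): flips 1 -> legal
(2,0): no bracket -> illegal
(2,4): no bracket -> illegal
(3,4): flips 1 -> legal
(4,2): no bracket -> illegal
(4,3): flips 1 -> legal
(4,4): flips 1 -> legal
B mobility = 6
-- W to move --
(0,1): no bracket -> illegal
(0,2): no bracket -> illegal
(0,3): flips 2 -> legal
(0,4): no bracket -> illegal
(0,5): no bracket -> illegal
(1,0): no bracket -> illegal
(1,5): flips 3 -> legal
(2,0): no bracket -> illegal
(2,4): no bracket -> illegal
(2,5): no bracket -> illegal
(3,0): no bracket -> illegal
(3,1): flips 2 -> legal
(3,4): no bracket -> illegal
(4,1): no bracket -> illegal
(4,2): no bracket -> illegal
(4,3): no bracket -> illegal
W mobility = 3

Answer: B=6 W=3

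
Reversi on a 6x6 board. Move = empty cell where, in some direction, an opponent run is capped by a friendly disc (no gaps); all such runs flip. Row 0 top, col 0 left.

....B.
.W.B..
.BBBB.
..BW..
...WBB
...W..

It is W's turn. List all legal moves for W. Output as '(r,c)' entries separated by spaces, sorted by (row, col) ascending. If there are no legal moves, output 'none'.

(0,2): no bracket -> illegal
(0,3): flips 2 -> legal
(0,5): no bracket -> illegal
(1,0): flips 2 -> legal
(1,2): no bracket -> illegal
(1,4): no bracket -> illegal
(1,5): flips 1 -> legal
(2,0): no bracket -> illegal
(2,5): no bracket -> illegal
(3,0): no bracket -> illegal
(3,1): flips 2 -> legal
(3,4): no bracket -> illegal
(3,5): flips 1 -> legal
(4,1): no bracket -> illegal
(4,2): no bracket -> illegal
(5,4): no bracket -> illegal
(5,5): flips 1 -> legal

Answer: (0,3) (1,0) (1,5) (3,1) (3,5) (5,5)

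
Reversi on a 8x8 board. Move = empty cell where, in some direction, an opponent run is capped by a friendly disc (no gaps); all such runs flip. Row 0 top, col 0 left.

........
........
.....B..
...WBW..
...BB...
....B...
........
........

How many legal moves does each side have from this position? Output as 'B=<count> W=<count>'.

-- B to move --
(2,2): flips 1 -> legal
(2,3): flips 1 -> legal
(2,4): no bracket -> illegal
(2,6): flips 1 -> legal
(3,2): flips 1 -> legal
(3,6): flips 1 -> legal
(4,2): no bracket -> illegal
(4,5): flips 1 -> legal
(4,6): no bracket -> illegal
B mobility = 6
-- W to move --
(1,4): no bracket -> illegal
(1,5): flips 1 -> legal
(1,6): no bracket -> illegal
(2,3): no bracket -> illegal
(2,4): no bracket -> illegal
(2,6): no bracket -> illegal
(3,2): no bracket -> illegal
(3,6): no bracket -> illegal
(4,2): no bracket -> illegal
(4,5): no bracket -> illegal
(5,2): no bracket -> illegal
(5,3): flips 2 -> legal
(5,5): flips 1 -> legal
(6,3): no bracket -> illegal
(6,4): no bracket -> illegal
(6,5): no bracket -> illegal
W mobility = 3

Answer: B=6 W=3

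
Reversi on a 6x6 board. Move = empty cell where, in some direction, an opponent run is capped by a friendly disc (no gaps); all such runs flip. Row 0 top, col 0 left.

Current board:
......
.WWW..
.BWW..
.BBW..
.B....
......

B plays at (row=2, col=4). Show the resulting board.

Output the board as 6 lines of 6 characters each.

Place B at (2,4); scan 8 dirs for brackets.
Dir NW: opp run (1,3), next='.' -> no flip
Dir N: first cell '.' (not opp) -> no flip
Dir NE: first cell '.' (not opp) -> no flip
Dir W: opp run (2,3) (2,2) capped by B -> flip
Dir E: first cell '.' (not opp) -> no flip
Dir SW: opp run (3,3), next='.' -> no flip
Dir S: first cell '.' (not opp) -> no flip
Dir SE: first cell '.' (not opp) -> no flip
All flips: (2,2) (2,3)

Answer: ......
.WWW..
.BBBB.
.BBW..
.B....
......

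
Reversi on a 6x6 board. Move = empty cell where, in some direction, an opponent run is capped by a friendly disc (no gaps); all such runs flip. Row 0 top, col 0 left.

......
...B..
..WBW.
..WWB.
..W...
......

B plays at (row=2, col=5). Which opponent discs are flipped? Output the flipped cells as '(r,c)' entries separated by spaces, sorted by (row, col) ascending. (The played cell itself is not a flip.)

Answer: (2,4)

Derivation:
Dir NW: first cell '.' (not opp) -> no flip
Dir N: first cell '.' (not opp) -> no flip
Dir NE: edge -> no flip
Dir W: opp run (2,4) capped by B -> flip
Dir E: edge -> no flip
Dir SW: first cell 'B' (not opp) -> no flip
Dir S: first cell '.' (not opp) -> no flip
Dir SE: edge -> no flip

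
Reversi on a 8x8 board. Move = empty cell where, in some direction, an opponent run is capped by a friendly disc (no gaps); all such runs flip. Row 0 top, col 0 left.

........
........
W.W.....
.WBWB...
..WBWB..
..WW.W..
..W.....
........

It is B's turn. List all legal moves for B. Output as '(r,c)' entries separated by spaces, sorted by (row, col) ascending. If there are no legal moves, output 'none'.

(1,0): no bracket -> illegal
(1,1): no bracket -> illegal
(1,2): flips 1 -> legal
(1,3): no bracket -> illegal
(2,1): no bracket -> illegal
(2,3): flips 1 -> legal
(2,4): no bracket -> illegal
(3,0): flips 1 -> legal
(3,5): no bracket -> illegal
(4,0): no bracket -> illegal
(4,1): flips 1 -> legal
(4,6): no bracket -> illegal
(5,1): no bracket -> illegal
(5,4): flips 1 -> legal
(5,6): no bracket -> illegal
(6,1): flips 1 -> legal
(6,3): flips 1 -> legal
(6,4): no bracket -> illegal
(6,5): flips 1 -> legal
(6,6): no bracket -> illegal
(7,1): no bracket -> illegal
(7,2): flips 3 -> legal
(7,3): no bracket -> illegal

Answer: (1,2) (2,3) (3,0) (4,1) (5,4) (6,1) (6,3) (6,5) (7,2)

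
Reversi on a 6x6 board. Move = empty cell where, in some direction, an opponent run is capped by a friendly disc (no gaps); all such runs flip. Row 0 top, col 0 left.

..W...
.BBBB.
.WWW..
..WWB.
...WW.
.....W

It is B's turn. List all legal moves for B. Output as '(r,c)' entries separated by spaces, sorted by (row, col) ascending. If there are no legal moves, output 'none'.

(0,1): no bracket -> illegal
(0,3): no bracket -> illegal
(1,0): no bracket -> illegal
(2,0): no bracket -> illegal
(2,4): no bracket -> illegal
(3,0): flips 1 -> legal
(3,1): flips 4 -> legal
(3,5): no bracket -> illegal
(4,1): flips 2 -> legal
(4,2): flips 2 -> legal
(4,5): no bracket -> illegal
(5,2): flips 1 -> legal
(5,3): flips 3 -> legal
(5,4): flips 1 -> legal

Answer: (3,0) (3,1) (4,1) (4,2) (5,2) (5,3) (5,4)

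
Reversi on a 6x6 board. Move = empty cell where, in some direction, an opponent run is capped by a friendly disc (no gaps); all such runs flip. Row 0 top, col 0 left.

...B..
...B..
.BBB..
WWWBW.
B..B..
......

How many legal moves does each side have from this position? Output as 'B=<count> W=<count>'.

-- B to move --
(2,0): flips 1 -> legal
(2,4): no bracket -> illegal
(2,5): flips 1 -> legal
(3,5): flips 1 -> legal
(4,1): flips 2 -> legal
(4,2): flips 1 -> legal
(4,4): no bracket -> illegal
(4,5): flips 1 -> legal
B mobility = 6
-- W to move --
(0,2): no bracket -> illegal
(0,4): flips 2 -> legal
(1,0): flips 1 -> legal
(1,1): flips 1 -> legal
(1,2): flips 3 -> legal
(1,4): flips 1 -> legal
(2,0): no bracket -> illegal
(2,4): no bracket -> illegal
(4,1): no bracket -> illegal
(4,2): no bracket -> illegal
(4,4): no bracket -> illegal
(5,0): flips 1 -> legal
(5,1): no bracket -> illegal
(5,2): flips 1 -> legal
(5,3): no bracket -> illegal
(5,4): flips 1 -> legal
W mobility = 8

Answer: B=6 W=8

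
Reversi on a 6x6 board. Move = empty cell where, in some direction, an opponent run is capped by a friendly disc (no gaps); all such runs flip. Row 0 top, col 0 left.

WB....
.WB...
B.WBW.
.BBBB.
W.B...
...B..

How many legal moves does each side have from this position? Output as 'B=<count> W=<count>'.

Answer: B=7 W=5

Derivation:
-- B to move --
(0,2): flips 1 -> legal
(1,0): flips 1 -> legal
(1,3): flips 1 -> legal
(1,4): flips 1 -> legal
(1,5): flips 1 -> legal
(2,1): flips 2 -> legal
(2,5): flips 1 -> legal
(3,0): no bracket -> illegal
(3,5): no bracket -> illegal
(4,1): no bracket -> illegal
(5,0): no bracket -> illegal
(5,1): no bracket -> illegal
B mobility = 7
-- W to move --
(0,2): flips 2 -> legal
(0,3): no bracket -> illegal
(1,0): no bracket -> illegal
(1,3): flips 1 -> legal
(1,4): no bracket -> illegal
(2,1): no bracket -> illegal
(2,5): no bracket -> illegal
(3,0): no bracket -> illegal
(3,5): no bracket -> illegal
(4,1): no bracket -> illegal
(4,3): no bracket -> illegal
(4,4): flips 2 -> legal
(4,5): no bracket -> illegal
(5,1): flips 2 -> legal
(5,2): flips 2 -> legal
(5,4): no bracket -> illegal
W mobility = 5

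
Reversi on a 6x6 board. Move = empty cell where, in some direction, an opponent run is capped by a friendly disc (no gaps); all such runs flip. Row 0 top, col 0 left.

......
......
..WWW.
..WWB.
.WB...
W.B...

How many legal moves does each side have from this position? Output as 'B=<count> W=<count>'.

Answer: B=6 W=5

Derivation:
-- B to move --
(1,1): no bracket -> illegal
(1,2): flips 3 -> legal
(1,3): no bracket -> illegal
(1,4): flips 1 -> legal
(1,5): flips 2 -> legal
(2,1): no bracket -> illegal
(2,5): no bracket -> illegal
(3,0): flips 1 -> legal
(3,1): flips 2 -> legal
(3,5): no bracket -> illegal
(4,0): flips 1 -> legal
(4,3): no bracket -> illegal
(4,4): no bracket -> illegal
(5,1): no bracket -> illegal
B mobility = 6
-- W to move --
(2,5): no bracket -> illegal
(3,1): no bracket -> illegal
(3,5): flips 1 -> legal
(4,3): flips 1 -> legal
(4,4): flips 1 -> legal
(4,5): flips 1 -> legal
(5,1): flips 1 -> legal
(5,3): no bracket -> illegal
W mobility = 5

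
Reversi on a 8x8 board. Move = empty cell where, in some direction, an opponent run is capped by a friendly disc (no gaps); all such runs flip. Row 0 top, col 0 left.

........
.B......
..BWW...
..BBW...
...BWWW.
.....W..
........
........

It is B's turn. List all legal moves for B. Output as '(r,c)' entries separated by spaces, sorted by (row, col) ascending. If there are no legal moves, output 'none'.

Answer: (1,3) (1,4) (1,5) (2,5) (3,5) (4,7) (6,6)

Derivation:
(1,2): no bracket -> illegal
(1,3): flips 1 -> legal
(1,4): flips 1 -> legal
(1,5): flips 1 -> legal
(2,5): flips 3 -> legal
(3,5): flips 1 -> legal
(3,6): no bracket -> illegal
(3,7): no bracket -> illegal
(4,7): flips 3 -> legal
(5,3): no bracket -> illegal
(5,4): no bracket -> illegal
(5,6): no bracket -> illegal
(5,7): no bracket -> illegal
(6,4): no bracket -> illegal
(6,5): no bracket -> illegal
(6,6): flips 2 -> legal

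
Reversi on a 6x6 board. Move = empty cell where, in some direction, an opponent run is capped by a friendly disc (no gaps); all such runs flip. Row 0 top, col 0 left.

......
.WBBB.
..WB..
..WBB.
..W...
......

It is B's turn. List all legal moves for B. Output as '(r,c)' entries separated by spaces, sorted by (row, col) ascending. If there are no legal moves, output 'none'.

(0,0): flips 2 -> legal
(0,1): no bracket -> illegal
(0,2): no bracket -> illegal
(1,0): flips 1 -> legal
(2,0): no bracket -> illegal
(2,1): flips 1 -> legal
(3,1): flips 2 -> legal
(4,1): flips 1 -> legal
(4,3): no bracket -> illegal
(5,1): flips 1 -> legal
(5,2): flips 3 -> legal
(5,3): no bracket -> illegal

Answer: (0,0) (1,0) (2,1) (3,1) (4,1) (5,1) (5,2)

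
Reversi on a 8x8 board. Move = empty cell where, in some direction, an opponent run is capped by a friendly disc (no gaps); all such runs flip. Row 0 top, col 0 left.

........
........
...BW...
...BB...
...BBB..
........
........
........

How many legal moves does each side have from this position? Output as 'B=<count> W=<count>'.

-- B to move --
(1,3): no bracket -> illegal
(1,4): flips 1 -> legal
(1,5): flips 1 -> legal
(2,5): flips 1 -> legal
(3,5): no bracket -> illegal
B mobility = 3
-- W to move --
(1,2): no bracket -> illegal
(1,3): no bracket -> illegal
(1,4): no bracket -> illegal
(2,2): flips 1 -> legal
(2,5): no bracket -> illegal
(3,2): no bracket -> illegal
(3,5): no bracket -> illegal
(3,6): no bracket -> illegal
(4,2): flips 1 -> legal
(4,6): no bracket -> illegal
(5,2): no bracket -> illegal
(5,3): no bracket -> illegal
(5,4): flips 2 -> legal
(5,5): no bracket -> illegal
(5,6): no bracket -> illegal
W mobility = 3

Answer: B=3 W=3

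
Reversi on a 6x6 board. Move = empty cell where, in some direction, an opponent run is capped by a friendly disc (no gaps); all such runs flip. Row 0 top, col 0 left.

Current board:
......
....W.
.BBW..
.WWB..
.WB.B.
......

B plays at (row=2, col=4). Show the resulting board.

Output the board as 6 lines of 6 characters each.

Place B at (2,4); scan 8 dirs for brackets.
Dir NW: first cell '.' (not opp) -> no flip
Dir N: opp run (1,4), next='.' -> no flip
Dir NE: first cell '.' (not opp) -> no flip
Dir W: opp run (2,3) capped by B -> flip
Dir E: first cell '.' (not opp) -> no flip
Dir SW: first cell 'B' (not opp) -> no flip
Dir S: first cell '.' (not opp) -> no flip
Dir SE: first cell '.' (not opp) -> no flip
All flips: (2,3)

Answer: ......
....W.
.BBBB.
.WWB..
.WB.B.
......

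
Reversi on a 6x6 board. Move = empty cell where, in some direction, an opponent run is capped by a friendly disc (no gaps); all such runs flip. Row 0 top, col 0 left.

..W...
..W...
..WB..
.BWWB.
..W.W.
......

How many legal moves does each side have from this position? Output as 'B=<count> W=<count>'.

-- B to move --
(0,1): flips 1 -> legal
(0,3): no bracket -> illegal
(1,1): no bracket -> illegal
(1,3): flips 1 -> legal
(2,1): flips 1 -> legal
(2,4): no bracket -> illegal
(3,5): no bracket -> illegal
(4,1): flips 1 -> legal
(4,3): flips 1 -> legal
(4,5): no bracket -> illegal
(5,1): no bracket -> illegal
(5,2): no bracket -> illegal
(5,3): flips 1 -> legal
(5,4): flips 1 -> legal
(5,5): no bracket -> illegal
B mobility = 7
-- W to move --
(1,3): flips 1 -> legal
(1,4): flips 1 -> legal
(2,0): flips 1 -> legal
(2,1): no bracket -> illegal
(2,4): flips 2 -> legal
(2,5): no bracket -> illegal
(3,0): flips 1 -> legal
(3,5): flips 1 -> legal
(4,0): flips 1 -> legal
(4,1): no bracket -> illegal
(4,3): no bracket -> illegal
(4,5): flips 2 -> legal
W mobility = 8

Answer: B=7 W=8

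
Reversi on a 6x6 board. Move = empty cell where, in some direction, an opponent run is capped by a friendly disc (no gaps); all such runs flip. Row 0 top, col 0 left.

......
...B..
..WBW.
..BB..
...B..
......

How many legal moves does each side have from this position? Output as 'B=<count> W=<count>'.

Answer: B=7 W=4

Derivation:
-- B to move --
(1,1): flips 1 -> legal
(1,2): flips 1 -> legal
(1,4): no bracket -> illegal
(1,5): flips 1 -> legal
(2,1): flips 1 -> legal
(2,5): flips 1 -> legal
(3,1): flips 1 -> legal
(3,4): no bracket -> illegal
(3,5): flips 1 -> legal
B mobility = 7
-- W to move --
(0,2): flips 1 -> legal
(0,3): no bracket -> illegal
(0,4): flips 1 -> legal
(1,2): no bracket -> illegal
(1,4): no bracket -> illegal
(2,1): no bracket -> illegal
(3,1): no bracket -> illegal
(3,4): no bracket -> illegal
(4,1): no bracket -> illegal
(4,2): flips 2 -> legal
(4,4): flips 1 -> legal
(5,2): no bracket -> illegal
(5,3): no bracket -> illegal
(5,4): no bracket -> illegal
W mobility = 4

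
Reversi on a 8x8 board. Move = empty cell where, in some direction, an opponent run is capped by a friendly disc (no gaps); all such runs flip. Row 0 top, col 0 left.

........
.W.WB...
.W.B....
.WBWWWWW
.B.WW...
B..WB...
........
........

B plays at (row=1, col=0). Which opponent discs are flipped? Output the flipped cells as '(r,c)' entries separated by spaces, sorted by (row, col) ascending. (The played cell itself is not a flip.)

Dir NW: edge -> no flip
Dir N: first cell '.' (not opp) -> no flip
Dir NE: first cell '.' (not opp) -> no flip
Dir W: edge -> no flip
Dir E: opp run (1,1), next='.' -> no flip
Dir SW: edge -> no flip
Dir S: first cell '.' (not opp) -> no flip
Dir SE: opp run (2,1) capped by B -> flip

Answer: (2,1)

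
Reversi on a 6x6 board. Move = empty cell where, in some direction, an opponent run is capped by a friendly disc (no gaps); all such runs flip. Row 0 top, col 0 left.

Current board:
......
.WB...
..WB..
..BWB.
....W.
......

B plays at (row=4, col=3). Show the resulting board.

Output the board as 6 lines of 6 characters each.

Place B at (4,3); scan 8 dirs for brackets.
Dir NW: first cell 'B' (not opp) -> no flip
Dir N: opp run (3,3) capped by B -> flip
Dir NE: first cell 'B' (not opp) -> no flip
Dir W: first cell '.' (not opp) -> no flip
Dir E: opp run (4,4), next='.' -> no flip
Dir SW: first cell '.' (not opp) -> no flip
Dir S: first cell '.' (not opp) -> no flip
Dir SE: first cell '.' (not opp) -> no flip
All flips: (3,3)

Answer: ......
.WB...
..WB..
..BBB.
...BW.
......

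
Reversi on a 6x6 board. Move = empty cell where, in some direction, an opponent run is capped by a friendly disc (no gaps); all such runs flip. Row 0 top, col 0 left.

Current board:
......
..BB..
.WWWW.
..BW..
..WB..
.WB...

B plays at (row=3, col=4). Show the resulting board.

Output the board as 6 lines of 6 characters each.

Answer: ......
..BB..
.WWBW.
..BBB.
..WB..
.WB...

Derivation:
Place B at (3,4); scan 8 dirs for brackets.
Dir NW: opp run (2,3) capped by B -> flip
Dir N: opp run (2,4), next='.' -> no flip
Dir NE: first cell '.' (not opp) -> no flip
Dir W: opp run (3,3) capped by B -> flip
Dir E: first cell '.' (not opp) -> no flip
Dir SW: first cell 'B' (not opp) -> no flip
Dir S: first cell '.' (not opp) -> no flip
Dir SE: first cell '.' (not opp) -> no flip
All flips: (2,3) (3,3)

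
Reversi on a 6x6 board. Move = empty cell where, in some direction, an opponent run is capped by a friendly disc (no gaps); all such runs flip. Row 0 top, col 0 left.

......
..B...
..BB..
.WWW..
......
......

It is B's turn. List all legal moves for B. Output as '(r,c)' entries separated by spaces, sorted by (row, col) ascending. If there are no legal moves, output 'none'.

Answer: (4,0) (4,1) (4,2) (4,3) (4,4)

Derivation:
(2,0): no bracket -> illegal
(2,1): no bracket -> illegal
(2,4): no bracket -> illegal
(3,0): no bracket -> illegal
(3,4): no bracket -> illegal
(4,0): flips 1 -> legal
(4,1): flips 1 -> legal
(4,2): flips 1 -> legal
(4,3): flips 1 -> legal
(4,4): flips 1 -> legal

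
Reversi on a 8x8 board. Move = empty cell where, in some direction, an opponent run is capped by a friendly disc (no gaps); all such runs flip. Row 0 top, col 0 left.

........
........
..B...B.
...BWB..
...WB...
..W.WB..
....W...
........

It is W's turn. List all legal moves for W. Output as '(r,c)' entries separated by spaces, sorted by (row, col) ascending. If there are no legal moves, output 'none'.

Answer: (2,3) (3,2) (3,6) (4,5) (4,6) (5,6)

Derivation:
(1,1): no bracket -> illegal
(1,2): no bracket -> illegal
(1,3): no bracket -> illegal
(1,5): no bracket -> illegal
(1,6): no bracket -> illegal
(1,7): no bracket -> illegal
(2,1): no bracket -> illegal
(2,3): flips 1 -> legal
(2,4): no bracket -> illegal
(2,5): no bracket -> illegal
(2,7): no bracket -> illegal
(3,1): no bracket -> illegal
(3,2): flips 1 -> legal
(3,6): flips 1 -> legal
(3,7): no bracket -> illegal
(4,2): no bracket -> illegal
(4,5): flips 1 -> legal
(4,6): flips 1 -> legal
(5,3): no bracket -> illegal
(5,6): flips 1 -> legal
(6,5): no bracket -> illegal
(6,6): no bracket -> illegal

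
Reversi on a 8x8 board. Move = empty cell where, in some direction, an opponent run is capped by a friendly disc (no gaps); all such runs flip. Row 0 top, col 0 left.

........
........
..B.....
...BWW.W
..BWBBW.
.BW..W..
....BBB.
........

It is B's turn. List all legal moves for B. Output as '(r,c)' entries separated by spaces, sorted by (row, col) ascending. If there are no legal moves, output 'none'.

(2,3): flips 1 -> legal
(2,4): flips 1 -> legal
(2,5): flips 1 -> legal
(2,6): flips 1 -> legal
(2,7): no bracket -> illegal
(3,2): no bracket -> illegal
(3,6): flips 2 -> legal
(4,1): no bracket -> illegal
(4,7): flips 1 -> legal
(5,3): flips 2 -> legal
(5,4): no bracket -> illegal
(5,6): no bracket -> illegal
(5,7): no bracket -> illegal
(6,1): no bracket -> illegal
(6,2): flips 1 -> legal
(6,3): no bracket -> illegal

Answer: (2,3) (2,4) (2,5) (2,6) (3,6) (4,7) (5,3) (6,2)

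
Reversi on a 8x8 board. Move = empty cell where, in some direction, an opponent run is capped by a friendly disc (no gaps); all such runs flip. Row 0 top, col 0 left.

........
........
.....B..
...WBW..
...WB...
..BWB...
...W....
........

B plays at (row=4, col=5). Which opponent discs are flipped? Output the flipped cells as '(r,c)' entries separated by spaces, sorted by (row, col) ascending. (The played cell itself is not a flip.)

Answer: (3,5)

Derivation:
Dir NW: first cell 'B' (not opp) -> no flip
Dir N: opp run (3,5) capped by B -> flip
Dir NE: first cell '.' (not opp) -> no flip
Dir W: first cell 'B' (not opp) -> no flip
Dir E: first cell '.' (not opp) -> no flip
Dir SW: first cell 'B' (not opp) -> no flip
Dir S: first cell '.' (not opp) -> no flip
Dir SE: first cell '.' (not opp) -> no flip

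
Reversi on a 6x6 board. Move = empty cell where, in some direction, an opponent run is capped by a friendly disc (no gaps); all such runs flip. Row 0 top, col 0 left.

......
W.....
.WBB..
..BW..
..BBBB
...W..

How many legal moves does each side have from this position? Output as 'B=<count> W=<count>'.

Answer: B=3 W=8

Derivation:
-- B to move --
(0,0): no bracket -> illegal
(0,1): no bracket -> illegal
(1,1): no bracket -> illegal
(1,2): no bracket -> illegal
(2,0): flips 1 -> legal
(2,4): flips 1 -> legal
(3,0): no bracket -> illegal
(3,1): no bracket -> illegal
(3,4): flips 1 -> legal
(5,2): no bracket -> illegal
(5,4): no bracket -> illegal
B mobility = 3
-- W to move --
(1,1): flips 1 -> legal
(1,2): no bracket -> illegal
(1,3): flips 1 -> legal
(1,4): no bracket -> illegal
(2,4): flips 2 -> legal
(3,1): flips 2 -> legal
(3,4): no bracket -> illegal
(3,5): flips 1 -> legal
(4,1): no bracket -> illegal
(5,1): flips 1 -> legal
(5,2): no bracket -> illegal
(5,4): flips 2 -> legal
(5,5): flips 1 -> legal
W mobility = 8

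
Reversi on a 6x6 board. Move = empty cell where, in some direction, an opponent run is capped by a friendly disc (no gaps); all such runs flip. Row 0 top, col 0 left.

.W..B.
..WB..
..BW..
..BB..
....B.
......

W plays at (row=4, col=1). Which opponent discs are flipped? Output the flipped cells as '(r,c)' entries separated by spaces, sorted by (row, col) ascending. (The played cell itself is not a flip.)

Dir NW: first cell '.' (not opp) -> no flip
Dir N: first cell '.' (not opp) -> no flip
Dir NE: opp run (3,2) capped by W -> flip
Dir W: first cell '.' (not opp) -> no flip
Dir E: first cell '.' (not opp) -> no flip
Dir SW: first cell '.' (not opp) -> no flip
Dir S: first cell '.' (not opp) -> no flip
Dir SE: first cell '.' (not opp) -> no flip

Answer: (3,2)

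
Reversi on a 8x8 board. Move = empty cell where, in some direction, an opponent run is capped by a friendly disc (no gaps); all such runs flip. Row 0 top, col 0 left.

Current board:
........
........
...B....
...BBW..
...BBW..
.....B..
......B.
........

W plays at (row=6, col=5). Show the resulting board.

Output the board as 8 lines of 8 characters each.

Answer: ........
........
...B....
...BBW..
...BBW..
.....W..
.....WB.
........

Derivation:
Place W at (6,5); scan 8 dirs for brackets.
Dir NW: first cell '.' (not opp) -> no flip
Dir N: opp run (5,5) capped by W -> flip
Dir NE: first cell '.' (not opp) -> no flip
Dir W: first cell '.' (not opp) -> no flip
Dir E: opp run (6,6), next='.' -> no flip
Dir SW: first cell '.' (not opp) -> no flip
Dir S: first cell '.' (not opp) -> no flip
Dir SE: first cell '.' (not opp) -> no flip
All flips: (5,5)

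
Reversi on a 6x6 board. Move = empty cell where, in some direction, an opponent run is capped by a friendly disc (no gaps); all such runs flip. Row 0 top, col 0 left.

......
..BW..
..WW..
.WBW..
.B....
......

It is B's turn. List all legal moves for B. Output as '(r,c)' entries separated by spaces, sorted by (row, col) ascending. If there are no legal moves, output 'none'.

Answer: (1,4) (2,1) (3,0) (3,4)

Derivation:
(0,2): no bracket -> illegal
(0,3): no bracket -> illegal
(0,4): no bracket -> illegal
(1,1): no bracket -> illegal
(1,4): flips 2 -> legal
(2,0): no bracket -> illegal
(2,1): flips 1 -> legal
(2,4): no bracket -> illegal
(3,0): flips 1 -> legal
(3,4): flips 2 -> legal
(4,0): no bracket -> illegal
(4,2): no bracket -> illegal
(4,3): no bracket -> illegal
(4,4): no bracket -> illegal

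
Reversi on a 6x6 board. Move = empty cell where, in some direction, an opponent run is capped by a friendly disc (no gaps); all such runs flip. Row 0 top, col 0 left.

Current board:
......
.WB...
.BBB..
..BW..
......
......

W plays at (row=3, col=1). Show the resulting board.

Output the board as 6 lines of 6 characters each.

Answer: ......
.WB...
.WBB..
.WWW..
......
......

Derivation:
Place W at (3,1); scan 8 dirs for brackets.
Dir NW: first cell '.' (not opp) -> no flip
Dir N: opp run (2,1) capped by W -> flip
Dir NE: opp run (2,2), next='.' -> no flip
Dir W: first cell '.' (not opp) -> no flip
Dir E: opp run (3,2) capped by W -> flip
Dir SW: first cell '.' (not opp) -> no flip
Dir S: first cell '.' (not opp) -> no flip
Dir SE: first cell '.' (not opp) -> no flip
All flips: (2,1) (3,2)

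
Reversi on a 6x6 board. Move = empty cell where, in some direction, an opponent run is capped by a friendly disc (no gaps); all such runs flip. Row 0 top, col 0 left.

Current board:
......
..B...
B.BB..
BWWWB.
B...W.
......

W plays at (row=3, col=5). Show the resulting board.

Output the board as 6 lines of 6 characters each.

Place W at (3,5); scan 8 dirs for brackets.
Dir NW: first cell '.' (not opp) -> no flip
Dir N: first cell '.' (not opp) -> no flip
Dir NE: edge -> no flip
Dir W: opp run (3,4) capped by W -> flip
Dir E: edge -> no flip
Dir SW: first cell 'W' (not opp) -> no flip
Dir S: first cell '.' (not opp) -> no flip
Dir SE: edge -> no flip
All flips: (3,4)

Answer: ......
..B...
B.BB..
BWWWWW
B...W.
......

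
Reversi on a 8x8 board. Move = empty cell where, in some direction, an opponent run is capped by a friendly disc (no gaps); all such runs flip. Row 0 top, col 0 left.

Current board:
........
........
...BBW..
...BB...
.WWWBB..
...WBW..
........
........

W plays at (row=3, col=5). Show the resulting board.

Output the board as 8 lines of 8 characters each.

Answer: ........
........
...BBW..
...BBW..
.WWWWW..
...WBW..
........
........

Derivation:
Place W at (3,5); scan 8 dirs for brackets.
Dir NW: opp run (2,4), next='.' -> no flip
Dir N: first cell 'W' (not opp) -> no flip
Dir NE: first cell '.' (not opp) -> no flip
Dir W: opp run (3,4) (3,3), next='.' -> no flip
Dir E: first cell '.' (not opp) -> no flip
Dir SW: opp run (4,4) capped by W -> flip
Dir S: opp run (4,5) capped by W -> flip
Dir SE: first cell '.' (not opp) -> no flip
All flips: (4,4) (4,5)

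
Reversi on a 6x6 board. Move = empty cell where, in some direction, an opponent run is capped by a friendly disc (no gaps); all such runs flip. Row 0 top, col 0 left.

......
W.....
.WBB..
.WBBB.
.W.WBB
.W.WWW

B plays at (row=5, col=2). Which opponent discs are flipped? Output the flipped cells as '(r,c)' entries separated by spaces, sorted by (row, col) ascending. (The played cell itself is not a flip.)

Answer: (4,3)

Derivation:
Dir NW: opp run (4,1), next='.' -> no flip
Dir N: first cell '.' (not opp) -> no flip
Dir NE: opp run (4,3) capped by B -> flip
Dir W: opp run (5,1), next='.' -> no flip
Dir E: opp run (5,3) (5,4) (5,5), next=edge -> no flip
Dir SW: edge -> no flip
Dir S: edge -> no flip
Dir SE: edge -> no flip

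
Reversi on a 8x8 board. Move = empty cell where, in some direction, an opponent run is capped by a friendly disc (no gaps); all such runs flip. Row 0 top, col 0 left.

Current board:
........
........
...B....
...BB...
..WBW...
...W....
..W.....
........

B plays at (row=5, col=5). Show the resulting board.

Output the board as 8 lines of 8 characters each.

Place B at (5,5); scan 8 dirs for brackets.
Dir NW: opp run (4,4) capped by B -> flip
Dir N: first cell '.' (not opp) -> no flip
Dir NE: first cell '.' (not opp) -> no flip
Dir W: first cell '.' (not opp) -> no flip
Dir E: first cell '.' (not opp) -> no flip
Dir SW: first cell '.' (not opp) -> no flip
Dir S: first cell '.' (not opp) -> no flip
Dir SE: first cell '.' (not opp) -> no flip
All flips: (4,4)

Answer: ........
........
...B....
...BB...
..WBB...
...W.B..
..W.....
........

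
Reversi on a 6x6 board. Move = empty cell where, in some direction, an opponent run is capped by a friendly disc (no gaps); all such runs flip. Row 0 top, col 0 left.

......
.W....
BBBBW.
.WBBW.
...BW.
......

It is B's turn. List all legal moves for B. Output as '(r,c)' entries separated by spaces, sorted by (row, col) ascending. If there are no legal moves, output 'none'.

(0,0): flips 1 -> legal
(0,1): flips 1 -> legal
(0,2): flips 1 -> legal
(1,0): no bracket -> illegal
(1,2): no bracket -> illegal
(1,3): no bracket -> illegal
(1,4): no bracket -> illegal
(1,5): flips 1 -> legal
(2,5): flips 2 -> legal
(3,0): flips 1 -> legal
(3,5): flips 1 -> legal
(4,0): flips 1 -> legal
(4,1): flips 1 -> legal
(4,2): flips 1 -> legal
(4,5): flips 2 -> legal
(5,3): no bracket -> illegal
(5,4): no bracket -> illegal
(5,5): flips 1 -> legal

Answer: (0,0) (0,1) (0,2) (1,5) (2,5) (3,0) (3,5) (4,0) (4,1) (4,2) (4,5) (5,5)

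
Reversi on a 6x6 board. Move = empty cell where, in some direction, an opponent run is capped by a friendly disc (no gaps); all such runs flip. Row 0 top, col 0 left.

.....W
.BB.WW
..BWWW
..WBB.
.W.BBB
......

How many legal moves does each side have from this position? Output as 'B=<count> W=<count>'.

-- B to move --
(0,3): no bracket -> illegal
(0,4): flips 2 -> legal
(1,3): flips 1 -> legal
(2,1): flips 1 -> legal
(3,0): no bracket -> illegal
(3,1): flips 1 -> legal
(3,5): no bracket -> illegal
(4,0): no bracket -> illegal
(4,2): flips 1 -> legal
(5,0): no bracket -> illegal
(5,1): no bracket -> illegal
(5,2): no bracket -> illegal
B mobility = 5
-- W to move --
(0,0): no bracket -> illegal
(0,1): flips 1 -> legal
(0,2): flips 2 -> legal
(0,3): no bracket -> illegal
(1,0): no bracket -> illegal
(1,3): no bracket -> illegal
(2,0): no bracket -> illegal
(2,1): flips 1 -> legal
(3,1): no bracket -> illegal
(3,5): flips 2 -> legal
(4,2): flips 1 -> legal
(5,2): flips 2 -> legal
(5,3): flips 2 -> legal
(5,4): flips 3 -> legal
(5,5): no bracket -> illegal
W mobility = 8

Answer: B=5 W=8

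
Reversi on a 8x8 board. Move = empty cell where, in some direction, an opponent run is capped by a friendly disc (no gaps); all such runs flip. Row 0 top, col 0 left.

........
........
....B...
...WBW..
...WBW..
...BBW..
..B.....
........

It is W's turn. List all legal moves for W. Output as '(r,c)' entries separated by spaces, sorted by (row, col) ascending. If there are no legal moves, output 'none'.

Answer: (1,3) (1,5) (2,3) (2,5) (5,2) (6,3) (6,5) (7,1)

Derivation:
(1,3): flips 1 -> legal
(1,4): no bracket -> illegal
(1,5): flips 1 -> legal
(2,3): flips 1 -> legal
(2,5): flips 1 -> legal
(4,2): no bracket -> illegal
(5,1): no bracket -> illegal
(5,2): flips 2 -> legal
(6,1): no bracket -> illegal
(6,3): flips 2 -> legal
(6,4): no bracket -> illegal
(6,5): flips 1 -> legal
(7,1): flips 3 -> legal
(7,2): no bracket -> illegal
(7,3): no bracket -> illegal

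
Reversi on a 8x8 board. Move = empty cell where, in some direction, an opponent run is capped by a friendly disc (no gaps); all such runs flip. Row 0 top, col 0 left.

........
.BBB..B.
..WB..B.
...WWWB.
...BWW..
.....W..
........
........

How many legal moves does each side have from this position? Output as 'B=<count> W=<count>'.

Answer: B=9 W=12

Derivation:
-- B to move --
(2,1): flips 1 -> legal
(2,4): no bracket -> illegal
(2,5): flips 1 -> legal
(3,1): flips 1 -> legal
(3,2): flips 4 -> legal
(4,2): no bracket -> illegal
(4,6): flips 2 -> legal
(5,3): flips 2 -> legal
(5,4): flips 1 -> legal
(5,6): flips 2 -> legal
(6,4): no bracket -> illegal
(6,5): no bracket -> illegal
(6,6): flips 4 -> legal
B mobility = 9
-- W to move --
(0,0): flips 1 -> legal
(0,1): flips 2 -> legal
(0,2): flips 1 -> legal
(0,3): flips 2 -> legal
(0,4): flips 1 -> legal
(0,5): no bracket -> illegal
(0,6): no bracket -> illegal
(0,7): no bracket -> illegal
(1,0): no bracket -> illegal
(1,4): no bracket -> illegal
(1,5): no bracket -> illegal
(1,7): flips 1 -> legal
(2,0): no bracket -> illegal
(2,1): no bracket -> illegal
(2,4): flips 1 -> legal
(2,5): no bracket -> illegal
(2,7): flips 1 -> legal
(3,2): no bracket -> illegal
(3,7): flips 1 -> legal
(4,2): flips 1 -> legal
(4,6): no bracket -> illegal
(4,7): no bracket -> illegal
(5,2): flips 1 -> legal
(5,3): flips 1 -> legal
(5,4): no bracket -> illegal
W mobility = 12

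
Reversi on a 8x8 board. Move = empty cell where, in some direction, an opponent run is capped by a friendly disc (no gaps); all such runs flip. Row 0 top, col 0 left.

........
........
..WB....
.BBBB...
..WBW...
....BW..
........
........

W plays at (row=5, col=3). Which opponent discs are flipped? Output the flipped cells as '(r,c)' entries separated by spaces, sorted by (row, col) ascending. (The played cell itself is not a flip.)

Dir NW: first cell 'W' (not opp) -> no flip
Dir N: opp run (4,3) (3,3) (2,3), next='.' -> no flip
Dir NE: first cell 'W' (not opp) -> no flip
Dir W: first cell '.' (not opp) -> no flip
Dir E: opp run (5,4) capped by W -> flip
Dir SW: first cell '.' (not opp) -> no flip
Dir S: first cell '.' (not opp) -> no flip
Dir SE: first cell '.' (not opp) -> no flip

Answer: (5,4)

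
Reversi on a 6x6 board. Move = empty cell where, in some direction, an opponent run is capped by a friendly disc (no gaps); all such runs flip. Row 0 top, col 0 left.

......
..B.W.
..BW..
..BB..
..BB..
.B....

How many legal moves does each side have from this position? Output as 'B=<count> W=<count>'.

-- B to move --
(0,3): no bracket -> illegal
(0,4): no bracket -> illegal
(0,5): flips 2 -> legal
(1,3): flips 1 -> legal
(1,5): no bracket -> illegal
(2,4): flips 1 -> legal
(2,5): no bracket -> illegal
(3,4): flips 1 -> legal
B mobility = 4
-- W to move --
(0,1): flips 1 -> legal
(0,2): no bracket -> illegal
(0,3): no bracket -> illegal
(1,1): no bracket -> illegal
(1,3): no bracket -> illegal
(2,1): flips 1 -> legal
(2,4): no bracket -> illegal
(3,1): no bracket -> illegal
(3,4): no bracket -> illegal
(4,0): no bracket -> illegal
(4,1): flips 1 -> legal
(4,4): no bracket -> illegal
(5,0): no bracket -> illegal
(5,2): no bracket -> illegal
(5,3): flips 2 -> legal
(5,4): no bracket -> illegal
W mobility = 4

Answer: B=4 W=4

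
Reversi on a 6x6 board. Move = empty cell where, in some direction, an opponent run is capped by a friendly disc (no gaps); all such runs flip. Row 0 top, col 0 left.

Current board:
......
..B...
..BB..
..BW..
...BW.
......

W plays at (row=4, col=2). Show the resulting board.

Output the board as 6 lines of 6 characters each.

Place W at (4,2); scan 8 dirs for brackets.
Dir NW: first cell '.' (not opp) -> no flip
Dir N: opp run (3,2) (2,2) (1,2), next='.' -> no flip
Dir NE: first cell 'W' (not opp) -> no flip
Dir W: first cell '.' (not opp) -> no flip
Dir E: opp run (4,3) capped by W -> flip
Dir SW: first cell '.' (not opp) -> no flip
Dir S: first cell '.' (not opp) -> no flip
Dir SE: first cell '.' (not opp) -> no flip
All flips: (4,3)

Answer: ......
..B...
..BB..
..BW..
..WWW.
......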